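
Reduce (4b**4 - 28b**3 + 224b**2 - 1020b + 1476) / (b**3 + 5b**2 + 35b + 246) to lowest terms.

(4b**2 - 24b + 36)/(b + 6)

By polynomial division,
  4b**4 - 28b**3 + 224b**2 - 1020b + 1476 = (4b - 48)(b**3 + 5b**2 + 35b + 246) + (324b**2 - 324b + 13284)
  b**3 + 5b**2 + 35b + 246 = ((1/324)b + 1/54)(324b**2 - 324b + 13284) + (0)
Last nonzero remainder: 324b**2 - 324b + 13284. Dividing through by 324 gives the monic gcd b**2 - b + 41.
Cancel b**2 - b + 41 from numerator and denominator to get the reduced form.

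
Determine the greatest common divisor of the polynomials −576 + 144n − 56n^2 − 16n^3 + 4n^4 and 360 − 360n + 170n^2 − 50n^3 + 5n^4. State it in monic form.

−36 + 18n − 8n^2 + n^3

Repeated division with remainder:
  4n^4 − 16n^3 − 56n^2 + 144n − 576 = (4/5)(5n^4 − 50n^3 + 170n^2 − 360n + 360) + (24n^3 − 192n^2 + 432n − 864)
  5n^4 − 50n^3 + 170n^2 − 360n + 360 = ((5/24)n − 5/12)(24n^3 − 192n^2 + 432n − 864) + (0)
Last nonzero remainder: 24n^3 − 192n^2 + 432n − 864. Dividing through by 24 gives the monic gcd n^3 − 8n^2 + 18n − 36.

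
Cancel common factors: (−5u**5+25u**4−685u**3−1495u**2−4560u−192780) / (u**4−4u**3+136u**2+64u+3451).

(−5u**3−5u**2−120u−1620)/(u**2+2u+29)

Repeated division with remainder:
  −5u**5+25u**4−685u**3−1495u**2−4560u−192780 = (−5u+5)(u**4−4u**3+136u**2+64u+3451) + (15u**3−1855u**2+12375u−210035)
  u**4−4u**3+136u**2+64u+3451 = ((1/15)u+359/45)(15u**3−1855u**2+12375u−210035) + ((126988/9)u**2−(253976/3)u+15111572/9)
  15u**3−1855u**2+12375u−210035 = ((135/126988)u−15885/126988)((126988/9)u**2−(253976/3)u+15111572/9) + (0)
Last nonzero remainder: (126988/9)u**2−(253976/3)u+15111572/9. Dividing through by 126988/9 gives the monic gcd u**2−6u+119.
Cancel u**2−6u+119 from numerator and denominator to get the reduced form.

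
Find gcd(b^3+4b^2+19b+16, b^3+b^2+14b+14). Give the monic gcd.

b+1

Apply the Euclidean algorithm:
  b^3+4b^2+19b+16 = (b^3+b^2+14b+14) + (3b^2+5b+2)
  b^3+b^2+14b+14 = ((1/3)b-2/9)(3b^2+5b+2) + ((130/9)b+130/9)
  3b^2+5b+2 = ((27/130)b+9/65)((130/9)b+130/9) + (0)
Last nonzero remainder: (130/9)b+130/9. Dividing through by 130/9 gives the monic gcd b+1.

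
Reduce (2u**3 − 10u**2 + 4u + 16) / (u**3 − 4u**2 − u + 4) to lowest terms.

By polynomial division,
  2u**3 − 10u**2 + 4u + 16 = (2)(u**3 − 4u**2 − u + 4) + (−2u**2 + 6u + 8)
  u**3 − 4u**2 − u + 4 = (−(1/2)u + 1/2)(−2u**2 + 6u + 8) + (0)
Last nonzero remainder: −2u**2 + 6u + 8. Dividing through by −2 gives the monic gcd u**2 − 3u − 4.
Cancel u**2 − 3u − 4 from numerator and denominator to get the reduced form.

(2u − 4)/(u − 1)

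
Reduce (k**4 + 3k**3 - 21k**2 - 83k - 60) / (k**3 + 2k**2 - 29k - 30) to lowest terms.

(k**2 + 7k + 12)/(k + 6)

By polynomial division,
  k**4 + 3k**3 - 21k**2 - 83k - 60 = (k + 1)(k**3 + 2k**2 - 29k - 30) + (6k**2 - 24k - 30)
  k**3 + 2k**2 - 29k - 30 = ((1/6)k + 1)(6k**2 - 24k - 30) + (0)
Last nonzero remainder: 6k**2 - 24k - 30. Dividing through by 6 gives the monic gcd k**2 - 4k - 5.
Cancel k**2 - 4k - 5 from numerator and denominator to get the reduced form.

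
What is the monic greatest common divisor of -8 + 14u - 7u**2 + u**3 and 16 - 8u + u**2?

-4 + u

Repeated division with remainder:
  u**3 - 7u**2 + 14u - 8 = (u + 1)(u**2 - 8u + 16) + (6u - 24)
  u**2 - 8u + 16 = ((1/6)u - 2/3)(6u - 24) + (0)
Last nonzero remainder: 6u - 24. Dividing through by 6 gives the monic gcd u - 4.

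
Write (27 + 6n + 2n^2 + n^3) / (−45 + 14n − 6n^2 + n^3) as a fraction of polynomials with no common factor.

Apply the Euclidean algorithm:
  n^3 + 2n^2 + 6n + 27 = (n^3 − 6n^2 + 14n − 45) + (8n^2 − 8n + 72)
  n^3 − 6n^2 + 14n − 45 = ((1/8)n − 5/8)(8n^2 − 8n + 72) + (0)
Last nonzero remainder: 8n^2 − 8n + 72. Dividing through by 8 gives the monic gcd n^2 − n + 9.
Cancel n^2 − n + 9 from numerator and denominator to get the reduced form.

(3 + n)/(−5 + n)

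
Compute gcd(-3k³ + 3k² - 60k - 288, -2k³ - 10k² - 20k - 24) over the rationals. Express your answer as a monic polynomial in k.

k + 3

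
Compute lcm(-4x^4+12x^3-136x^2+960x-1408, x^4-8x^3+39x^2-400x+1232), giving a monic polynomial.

x^5-10x^4+55x^3-478x^2+2032x-2464

Euclidean algorithm in ℚ[x]:
  -4x^4+12x^3-136x^2+960x-1408 = (-4)(x^4-8x^3+39x^2-400x+1232) + (-20x^3+20x^2-640x+3520)
  x^4-8x^3+39x^2-400x+1232 = (-(1/20)x+7/20)(-20x^3+20x^2-640x+3520) + (0)
Last nonzero remainder: -20x^3+20x^2-640x+3520. Dividing through by -20 gives the monic gcd x^3-x^2+32x-176.
Then lcm(f, g) = f·g / gcd(f, g); expanding and making the result monic gives the answer.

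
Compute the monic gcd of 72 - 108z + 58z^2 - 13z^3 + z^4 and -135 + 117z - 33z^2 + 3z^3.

Repeated division with remainder:
  z^4 - 13z^3 + 58z^2 - 108z + 72 = ((1/3)z - 2/3)(3z^3 - 33z^2 + 117z - 135) + (-3z^2 + 15z - 18)
  3z^3 - 33z^2 + 117z - 135 = (-z + 6)(-3z^2 + 15z - 18) + (9z - 27)
  -3z^2 + 15z - 18 = (-(1/3)z + 2/3)(9z - 27) + (0)
Last nonzero remainder: 9z - 27. Dividing through by 9 gives the monic gcd z - 3.

-3 + z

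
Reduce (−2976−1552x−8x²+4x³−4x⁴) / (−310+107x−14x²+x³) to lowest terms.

Apply the Euclidean algorithm:
  −4x⁴+4x³−8x²−1552x−2976 = (−4x−52)(x³−14x²+107x−310) + (−308x²+2772x−19096)
  x³−14x²+107x−310 = (−(1/308)x+5/308)(−308x²+2772x−19096) + (0)
Last nonzero remainder: −308x²+2772x−19096. Dividing through by −308 gives the monic gcd x²−9x+62.
Cancel x²−9x+62 from numerator and denominator to get the reduced form.

(−48−32x−4x²)/(−5+x)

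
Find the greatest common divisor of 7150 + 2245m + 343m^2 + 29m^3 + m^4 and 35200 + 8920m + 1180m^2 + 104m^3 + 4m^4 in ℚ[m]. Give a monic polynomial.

110 + 21m + m^2

Apply the Euclidean algorithm:
  m^4 + 29m^3 + 343m^2 + 2245m + 7150 = (1/4)(4m^4 + 104m^3 + 1180m^2 + 8920m + 35200) + (3m^3 + 48m^2 + 15m - 1650)
  4m^4 + 104m^3 + 1180m^2 + 8920m + 35200 = ((4/3)m + 40/3)(3m^3 + 48m^2 + 15m - 1650) + (520m^2 + 10920m + 57200)
  3m^3 + 48m^2 + 15m - 1650 = ((3/520)m - 3/104)(520m^2 + 10920m + 57200) + (0)
Last nonzero remainder: 520m^2 + 10920m + 57200. Dividing through by 520 gives the monic gcd m^2 + 21m + 110.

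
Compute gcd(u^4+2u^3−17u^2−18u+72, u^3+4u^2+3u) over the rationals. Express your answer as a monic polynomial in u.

u+3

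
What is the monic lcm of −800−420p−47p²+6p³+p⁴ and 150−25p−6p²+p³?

Apply the Euclidean algorithm:
  p⁴+6p³−47p²−420p−800 = (p+12)(p³−6p²−25p+150) + (50p²−270p−2600)
  p³−6p²−25p+150 = ((1/50)p−3/250)(50p²−270p−2600) + ((594/25)p+594/5)
  50p²−270p−2600 = ((625/297)p−6500/297)((594/25)p+594/5) + (0)
Last nonzero remainder: (594/25)p+594/5. Dividing through by 594/25 gives the monic gcd p+5.
Then lcm(f, g) = f·g / gcd(f, g); expanding and making the result monic gives the answer.

−24000−3800p+2410p²+277p³−83p⁴−5p⁵+p⁶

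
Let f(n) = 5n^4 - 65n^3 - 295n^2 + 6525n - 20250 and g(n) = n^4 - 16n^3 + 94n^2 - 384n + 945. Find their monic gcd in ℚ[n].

n^2 - 14n + 45

By polynomial division,
  5n^4 - 65n^3 - 295n^2 + 6525n - 20250 = (5)(n^4 - 16n^3 + 94n^2 - 384n + 945) + (15n^3 - 765n^2 + 8445n - 24975)
  n^4 - 16n^3 + 94n^2 - 384n + 945 = ((1/15)n + 7/3)(15n^3 - 765n^2 + 8445n - 24975) + (1316n^2 - 18424n + 59220)
  15n^3 - 765n^2 + 8445n - 24975 = ((15/1316)n - 555/1316)(1316n^2 - 18424n + 59220) + (0)
Last nonzero remainder: 1316n^2 - 18424n + 59220. Dividing through by 1316 gives the monic gcd n^2 - 14n + 45.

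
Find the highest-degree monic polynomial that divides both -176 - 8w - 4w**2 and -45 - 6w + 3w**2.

Apply the Euclidean algorithm:
  -4w**2 - 8w - 176 = (-4/3)(3w**2 - 6w - 45) + (-16w - 236)
  3w**2 - 6w - 45 = (-(3/16)w + 201/64)(-16w - 236) + (11139/16)
  -16w - 236 = (-(256/11139)w - 3776/11139)(11139/16) + (0)
The last nonzero remainder is the constant 11139/16, so the polynomials are coprime and gcd = 1.

1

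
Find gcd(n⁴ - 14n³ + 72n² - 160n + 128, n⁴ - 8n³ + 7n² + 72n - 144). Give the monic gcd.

n² - 8n + 16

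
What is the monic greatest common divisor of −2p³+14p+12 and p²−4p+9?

1

Euclidean algorithm in ℚ[p]:
  −2p³+14p+12 = (−2p−8)(p²−4p+9) + (84)
  p²−4p+9 = ((1/84)p²−(1/21)p+3/28)(84) + (0)
The last nonzero remainder is the constant 84, so the polynomials are coprime and gcd = 1.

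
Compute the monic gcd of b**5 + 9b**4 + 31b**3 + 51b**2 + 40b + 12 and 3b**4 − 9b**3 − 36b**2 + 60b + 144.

By polynomial division,
  b**5 + 9b**4 + 31b**3 + 51b**2 + 40b + 12 = ((1/3)b + 4)(3b**4 − 9b**3 − 36b**2 + 60b + 144) + (79b**3 + 175b**2 − 248b − 564)
  3b**4 − 9b**3 − 36b**2 + 60b + 144 = ((3/79)b − 1236/6241)(79b**3 + 175b**2 − 248b − 564) + ((50400/6241)b**2 + (201600/6241)b + 201600/6241)
  79b**3 + 175b**2 − 248b − 564 = ((493039/50400)b − 293327/16800)((50400/6241)b**2 + (201600/6241)b + 201600/6241) + (0)
Last nonzero remainder: (50400/6241)b**2 + (201600/6241)b + 201600/6241. Dividing through by 50400/6241 gives the monic gcd b**2 + 4b + 4.

b**2 + 4b + 4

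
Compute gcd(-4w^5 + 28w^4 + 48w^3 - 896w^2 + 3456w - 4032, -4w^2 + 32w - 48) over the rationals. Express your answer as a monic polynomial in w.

Repeated division with remainder:
  -4w^5 + 28w^4 + 48w^3 - 896w^2 + 3456w - 4032 = (w^3 + w^2 - 16w + 84)(-4w^2 + 32w - 48) + (0)
Last nonzero remainder: -4w^2 + 32w - 48. Dividing through by -4 gives the monic gcd w^2 - 8w + 12.

w^2 - 8w + 12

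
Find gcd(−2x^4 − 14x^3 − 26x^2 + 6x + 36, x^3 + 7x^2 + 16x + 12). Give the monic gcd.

By polynomial division,
  −2x^4 − 14x^3 − 26x^2 + 6x + 36 = (−2x)(x^3 + 7x^2 + 16x + 12) + (6x^2 + 30x + 36)
  x^3 + 7x^2 + 16x + 12 = ((1/6)x + 1/3)(6x^2 + 30x + 36) + (0)
Last nonzero remainder: 6x^2 + 30x + 36. Dividing through by 6 gives the monic gcd x^2 + 5x + 6.

x^2 + 5x + 6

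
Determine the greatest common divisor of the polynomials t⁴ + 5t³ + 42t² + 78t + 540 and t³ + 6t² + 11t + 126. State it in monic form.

Euclidean algorithm in ℚ[t]:
  t⁴ + 5t³ + 42t² + 78t + 540 = (t - 1)(t³ + 6t² + 11t + 126) + (37t² - 37t + 666)
  t³ + 6t² + 11t + 126 = ((1/37)t + 7/37)(37t² - 37t + 666) + (0)
Last nonzero remainder: 37t² - 37t + 666. Dividing through by 37 gives the monic gcd t² - t + 18.

t² - t + 18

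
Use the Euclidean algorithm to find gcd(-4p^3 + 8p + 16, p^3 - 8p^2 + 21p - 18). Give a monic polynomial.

Euclidean algorithm in ℚ[p]:
  -4p^3 + 8p + 16 = (-4)(p^3 - 8p^2 + 21p - 18) + (-32p^2 + 92p - 56)
  p^3 - 8p^2 + 21p - 18 = (-(1/32)p + 41/256)(-32p^2 + 92p - 56) + ((289/64)p - 289/32)
  -32p^2 + 92p - 56 = (-(2048/289)p + 1792/289)((289/64)p - 289/32) + (0)
Last nonzero remainder: (289/64)p - 289/32. Dividing through by 289/64 gives the monic gcd p - 2.

p - 2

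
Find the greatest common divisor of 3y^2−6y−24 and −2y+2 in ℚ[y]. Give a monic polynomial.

1

Repeated division with remainder:
  3y^2−6y−24 = (−(3/2)y+3/2)(−2y+2) + (−27)
  −2y+2 = ((2/27)y−2/27)(−27) + (0)
The last nonzero remainder is the constant −27, so the polynomials are coprime and gcd = 1.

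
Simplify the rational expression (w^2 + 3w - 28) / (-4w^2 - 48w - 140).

Apply the Euclidean algorithm:
  w^2 + 3w - 28 = (-1/4)(-4w^2 - 48w - 140) + (-9w - 63)
  -4w^2 - 48w - 140 = ((4/9)w + 20/9)(-9w - 63) + (0)
Last nonzero remainder: -9w - 63. Dividing through by -9 gives the monic gcd w + 7.
Cancel w + 7 from numerator and denominator to get the reduced form.

(-w + 4)/(4w + 20)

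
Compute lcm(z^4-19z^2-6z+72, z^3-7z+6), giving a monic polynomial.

By polynomial division,
  z^4-19z^2-6z+72 = (z)(z^3-7z+6) + (-12z^2-12z+72)
  z^3-7z+6 = (-(1/12)z+1/12)(-12z^2-12z+72) + (0)
Last nonzero remainder: -12z^2-12z+72. Dividing through by -12 gives the monic gcd z^2+z-6.
Then lcm(f, g) = f·g / gcd(f, g); expanding and making the result monic gives the answer.

z^5-z^4-19z^3+13z^2+78z-72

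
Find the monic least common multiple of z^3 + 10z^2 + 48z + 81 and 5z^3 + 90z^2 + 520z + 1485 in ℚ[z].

z^4 + 21z^3 + 158z^2 + 609z + 891

Repeated division with remainder:
  z^3 + 10z^2 + 48z + 81 = (1/5)(5z^3 + 90z^2 + 520z + 1485) + (−8z^2 − 56z − 216)
  5z^3 + 90z^2 + 520z + 1485 = (−(5/8)z − 55/8)(−8z^2 − 56z − 216) + (0)
Last nonzero remainder: −8z^2 − 56z − 216. Dividing through by −8 gives the monic gcd z^2 + 7z + 27.
Then lcm(f, g) = f·g / gcd(f, g); expanding and making the result monic gives the answer.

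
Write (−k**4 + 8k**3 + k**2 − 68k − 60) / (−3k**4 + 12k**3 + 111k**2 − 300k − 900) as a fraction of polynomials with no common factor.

(k + 1)/(3k + 15)

Repeated division with remainder:
  −k**4 + 8k**3 + k**2 − 68k − 60 = (1/3)(−3k**4 + 12k**3 + 111k**2 − 300k − 900) + (4k**3 − 36k**2 + 32k + 240)
  −3k**4 + 12k**3 + 111k**2 − 300k − 900 = (−(3/4)k − 15/4)(4k**3 − 36k**2 + 32k + 240) + (0)
Last nonzero remainder: 4k**3 − 36k**2 + 32k + 240. Dividing through by 4 gives the monic gcd k**3 − 9k**2 + 8k + 60.
Cancel k**3 − 9k**2 + 8k + 60 from numerator and denominator to get the reduced form.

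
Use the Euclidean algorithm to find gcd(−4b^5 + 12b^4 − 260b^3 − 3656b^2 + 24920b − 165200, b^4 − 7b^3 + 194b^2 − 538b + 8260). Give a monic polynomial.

b^2 − 6b + 118

Apply the Euclidean algorithm:
  −4b^5 + 12b^4 − 260b^3 − 3656b^2 + 24920b − 165200 = (−4b − 16)(b^4 − 7b^3 + 194b^2 − 538b + 8260) + (404b^3 − 2704b^2 + 49352b − 33040)
  b^4 − 7b^3 + 194b^2 − 538b + 8260 = ((1/404)b − 31/40804)(404b^3 − 2704b^2 + 49352b − 33040) + ((711900/10201)b^2 − (4271400/10201)b + 84004200/10201)
  404b^3 − 2704b^2 + 49352b − 33040 = ((1030301/177975)b − 20402/5085)((711900/10201)b^2 − (4271400/10201)b + 84004200/10201) + (0)
Last nonzero remainder: (711900/10201)b^2 − (4271400/10201)b + 84004200/10201. Dividing through by 711900/10201 gives the monic gcd b^2 − 6b + 118.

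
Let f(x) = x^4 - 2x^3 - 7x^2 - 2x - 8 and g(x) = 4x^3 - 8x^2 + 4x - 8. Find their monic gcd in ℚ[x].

Euclidean algorithm in ℚ[x]:
  x^4 - 2x^3 - 7x^2 - 2x - 8 = ((1/4)x)(4x^3 - 8x^2 + 4x - 8) + (-8x^2 - 8)
  4x^3 - 8x^2 + 4x - 8 = (-(1/2)x + 1)(-8x^2 - 8) + (0)
Last nonzero remainder: -8x^2 - 8. Dividing through by -8 gives the monic gcd x^2 + 1.

x^2 + 1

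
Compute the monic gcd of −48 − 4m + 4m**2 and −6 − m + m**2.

1

Apply the Euclidean algorithm:
  4m**2 − 4m − 48 = (4)(m**2 − m − 6) + (−24)
  m**2 − m − 6 = (−(1/24)m**2 + (1/24)m + 1/4)(−24) + (0)
The last nonzero remainder is the constant −24, so the polynomials are coprime and gcd = 1.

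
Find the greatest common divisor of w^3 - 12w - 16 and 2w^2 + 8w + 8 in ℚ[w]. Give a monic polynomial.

Repeated division with remainder:
  w^3 - 12w - 16 = ((1/2)w - 2)(2w^2 + 8w + 8) + (0)
Last nonzero remainder: 2w^2 + 8w + 8. Dividing through by 2 gives the monic gcd w^2 + 4w + 4.

w^2 + 4w + 4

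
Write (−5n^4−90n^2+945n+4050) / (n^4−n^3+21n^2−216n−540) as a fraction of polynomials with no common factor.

(−5n−15)/(n+2)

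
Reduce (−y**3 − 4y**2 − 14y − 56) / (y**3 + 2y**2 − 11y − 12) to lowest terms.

(−y**2 − 14)/(y**2 − 2y − 3)

Euclidean algorithm in ℚ[y]:
  −y**3 − 4y**2 − 14y − 56 = (−1)(y**3 + 2y**2 − 11y − 12) + (−2y**2 − 25y − 68)
  y**3 + 2y**2 − 11y − 12 = (−(1/2)y + 21/4)(−2y**2 − 25y − 68) + ((345/4)y + 345)
  −2y**2 − 25y − 68 = (−(8/345)y − 68/345)((345/4)y + 345) + (0)
Last nonzero remainder: (345/4)y + 345. Dividing through by 345/4 gives the monic gcd y + 4.
Cancel y + 4 from numerator and denominator to get the reduced form.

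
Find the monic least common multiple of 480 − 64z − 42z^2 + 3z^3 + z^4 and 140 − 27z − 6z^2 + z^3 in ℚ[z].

−3360 + 928z + 230z^2 − 63z^3 − 4z^4 + z^5

Repeated division with remainder:
  z^4 + 3z^3 − 42z^2 − 64z + 480 = (z + 9)(z^3 − 6z^2 − 27z + 140) + (39z^2 + 39z − 780)
  z^3 − 6z^2 − 27z + 140 = ((1/39)z − 7/39)(39z^2 + 39z − 780) + (0)
Last nonzero remainder: 39z^2 + 39z − 780. Dividing through by 39 gives the monic gcd z^2 + z − 20.
Then lcm(f, g) = f·g / gcd(f, g); expanding and making the result monic gives the answer.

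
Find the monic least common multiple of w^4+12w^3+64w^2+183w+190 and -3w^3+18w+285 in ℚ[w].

By polynomial division,
  w^4+12w^3+64w^2+183w+190 = (-(1/3)w-4)(-3w^3+18w+285) + (70w^2+350w+1330)
  -3w^3+18w+285 = (-(3/70)w+3/14)(70w^2+350w+1330) + (0)
Last nonzero remainder: 70w^2+350w+1330. Dividing through by 70 gives the monic gcd w^2+5w+19.
Then lcm(f, g) = f·g / gcd(f, g); expanding and making the result monic gives the answer.

w^5+7w^4+4w^3-137w^2-725w-950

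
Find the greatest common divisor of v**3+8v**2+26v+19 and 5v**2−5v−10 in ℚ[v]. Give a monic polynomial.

v+1

Apply the Euclidean algorithm:
  v**3+8v**2+26v+19 = ((1/5)v+9/5)(5v**2−5v−10) + (37v+37)
  5v**2−5v−10 = ((5/37)v−10/37)(37v+37) + (0)
Last nonzero remainder: 37v+37. Dividing through by 37 gives the monic gcd v+1.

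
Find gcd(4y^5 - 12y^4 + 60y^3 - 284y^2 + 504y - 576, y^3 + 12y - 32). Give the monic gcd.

Repeated division with remainder:
  4y^5 - 12y^4 + 60y^3 - 284y^2 + 504y - 576 = (4y^2 - 12y + 12)(y^3 + 12y - 32) + (-12y^2 - 24y - 192)
  y^3 + 12y - 32 = (-(1/12)y + 1/6)(-12y^2 - 24y - 192) + (0)
Last nonzero remainder: -12y^2 - 24y - 192. Dividing through by -12 gives the monic gcd y^2 + 2y + 16.

y^2 + 2y + 16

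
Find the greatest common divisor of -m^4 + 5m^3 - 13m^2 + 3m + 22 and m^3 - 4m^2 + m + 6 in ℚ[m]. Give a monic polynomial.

m^2 - m - 2

Apply the Euclidean algorithm:
  -m^4 + 5m^3 - 13m^2 + 3m + 22 = (-m + 1)(m^3 - 4m^2 + m + 6) + (-8m^2 + 8m + 16)
  m^3 - 4m^2 + m + 6 = (-(1/8)m + 3/8)(-8m^2 + 8m + 16) + (0)
Last nonzero remainder: -8m^2 + 8m + 16. Dividing through by -8 gives the monic gcd m^2 - m - 2.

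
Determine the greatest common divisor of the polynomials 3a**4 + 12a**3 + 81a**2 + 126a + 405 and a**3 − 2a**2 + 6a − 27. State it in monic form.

a**2 + a + 9

Repeated division with remainder:
  3a**4 + 12a**3 + 81a**2 + 126a + 405 = (3a + 18)(a**3 − 2a**2 + 6a − 27) + (99a**2 + 99a + 891)
  a**3 − 2a**2 + 6a − 27 = ((1/99)a − 1/33)(99a**2 + 99a + 891) + (0)
Last nonzero remainder: 99a**2 + 99a + 891. Dividing through by 99 gives the monic gcd a**2 + a + 9.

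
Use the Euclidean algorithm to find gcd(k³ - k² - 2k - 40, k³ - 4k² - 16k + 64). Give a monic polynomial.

k - 4

Repeated division with remainder:
  k³ - k² - 2k - 40 = (k³ - 4k² - 16k + 64) + (3k² + 14k - 104)
  k³ - 4k² - 16k + 64 = ((1/3)k - 26/9)(3k² + 14k - 104) + ((532/9)k - 2128/9)
  3k² + 14k - 104 = ((27/532)k + 117/266)((532/9)k - 2128/9) + (0)
Last nonzero remainder: (532/9)k - 2128/9. Dividing through by 532/9 gives the monic gcd k - 4.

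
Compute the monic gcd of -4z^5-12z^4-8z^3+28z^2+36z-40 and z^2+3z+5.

z^2+3z+5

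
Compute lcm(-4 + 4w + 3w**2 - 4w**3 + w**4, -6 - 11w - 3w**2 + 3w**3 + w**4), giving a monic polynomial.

By polynomial division,
  w**4 - 4w**3 + 3w**2 + 4w - 4 = (w**4 + 3w**3 - 3w**2 - 11w - 6) + (-7w**3 + 6w**2 + 15w + 2)
  w**4 + 3w**3 - 3w**2 - 11w - 6 = (-(1/7)w - 27/49)(-7w**3 + 6w**2 + 15w + 2) + ((120/49)w**2 - (120/49)w - 240/49)
  -7w**3 + 6w**2 + 15w + 2 = (-(343/120)w - 49/120)((120/49)w**2 - (120/49)w - 240/49) + (0)
Last nonzero remainder: (120/49)w**2 - (120/49)w - 240/49. Dividing through by 120/49 gives the monic gcd w**2 - w - 2.
Then lcm(f, g) = f·g / gcd(f, g); expanding and making the result monic gives the answer.

-12 - 4w + 21w**2 + 4w**3 - 10w**4 + w**6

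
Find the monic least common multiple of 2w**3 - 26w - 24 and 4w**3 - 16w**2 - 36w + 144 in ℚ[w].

w**4 - 3w**3 - 13w**2 + 27w + 36

Euclidean algorithm in ℚ[w]:
  2w**3 - 26w - 24 = (1/2)(4w**3 - 16w**2 - 36w + 144) + (8w**2 - 8w - 96)
  4w**3 - 16w**2 - 36w + 144 = ((1/2)w - 3/2)(8w**2 - 8w - 96) + (0)
Last nonzero remainder: 8w**2 - 8w - 96. Dividing through by 8 gives the monic gcd w**2 - w - 12.
Then lcm(f, g) = f·g / gcd(f, g); expanding and making the result monic gives the answer.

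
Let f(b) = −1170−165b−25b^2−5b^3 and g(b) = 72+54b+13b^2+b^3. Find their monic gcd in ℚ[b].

6+b

Repeated division with remainder:
  −5b^3−25b^2−165b−1170 = (−5)(b^3+13b^2+54b+72) + (40b^2+105b−810)
  b^3+13b^2+54b+72 = ((1/40)b+83/320)(40b^2+105b−810) + ((3009/64)b+9027/32)
  40b^2+105b−810 = ((2560/3009)b−2880/1003)((3009/64)b+9027/32) + (0)
Last nonzero remainder: (3009/64)b+9027/32. Dividing through by 3009/64 gives the monic gcd b+6.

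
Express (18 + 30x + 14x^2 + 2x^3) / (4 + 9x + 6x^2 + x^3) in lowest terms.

(18 + 12x + 2x^2)/(4 + 5x + x^2)

Apply the Euclidean algorithm:
  2x^3 + 14x^2 + 30x + 18 = (2)(x^3 + 6x^2 + 9x + 4) + (2x^2 + 12x + 10)
  x^3 + 6x^2 + 9x + 4 = ((1/2)x)(2x^2 + 12x + 10) + (4x + 4)
  2x^2 + 12x + 10 = ((1/2)x + 5/2)(4x + 4) + (0)
Last nonzero remainder: 4x + 4. Dividing through by 4 gives the monic gcd x + 1.
Cancel x + 1 from numerator and denominator to get the reduced form.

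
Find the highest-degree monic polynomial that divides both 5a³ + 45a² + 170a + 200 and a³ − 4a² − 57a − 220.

a² + 7a + 20

Apply the Euclidean algorithm:
  5a³ + 45a² + 170a + 200 = (5)(a³ − 4a² − 57a − 220) + (65a² + 455a + 1300)
  a³ − 4a² − 57a − 220 = ((1/65)a − 11/65)(65a² + 455a + 1300) + (0)
Last nonzero remainder: 65a² + 455a + 1300. Dividing through by 65 gives the monic gcd a² + 7a + 20.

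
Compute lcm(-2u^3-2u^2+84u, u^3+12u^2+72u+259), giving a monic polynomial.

u^5+6u^4-173u^2-1554u

Euclidean algorithm in ℚ[u]:
  -2u^3-2u^2+84u = (-2)(u^3+12u^2+72u+259) + (22u^2+228u+518)
  u^3+12u^2+72u+259 = ((1/22)u+9/121)(22u^2+228u+518) + ((3811/121)u+26677/121)
  22u^2+228u+518 = ((2662/3811)u+242/103)((3811/121)u+26677/121) + (0)
Last nonzero remainder: (3811/121)u+26677/121. Dividing through by 3811/121 gives the monic gcd u+7.
Then lcm(f, g) = f·g / gcd(f, g); expanding and making the result monic gives the answer.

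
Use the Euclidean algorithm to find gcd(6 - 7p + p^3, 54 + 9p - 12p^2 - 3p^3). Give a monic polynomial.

By polynomial division,
  p^3 - 7p + 6 = (-1/3)(-3p^3 - 12p^2 + 9p + 54) + (-4p^2 - 4p + 24)
  -3p^3 - 12p^2 + 9p + 54 = ((3/4)p + 9/4)(-4p^2 - 4p + 24) + (0)
Last nonzero remainder: -4p^2 - 4p + 24. Dividing through by -4 gives the monic gcd p^2 + p - 6.

-6 + p + p^2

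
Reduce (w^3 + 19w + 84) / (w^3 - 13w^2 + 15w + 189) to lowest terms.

(w^2 - 3w + 28)/(w^2 - 16w + 63)

By polynomial division,
  w^3 + 19w + 84 = (w^3 - 13w^2 + 15w + 189) + (13w^2 + 4w - 105)
  w^3 - 13w^2 + 15w + 189 = ((1/13)w - 173/169)(13w^2 + 4w - 105) + ((4592/169)w + 13776/169)
  13w^2 + 4w - 105 = ((2197/4592)w - 845/656)((4592/169)w + 13776/169) + (0)
Last nonzero remainder: (4592/169)w + 13776/169. Dividing through by 4592/169 gives the monic gcd w + 3.
Cancel w + 3 from numerator and denominator to get the reduced form.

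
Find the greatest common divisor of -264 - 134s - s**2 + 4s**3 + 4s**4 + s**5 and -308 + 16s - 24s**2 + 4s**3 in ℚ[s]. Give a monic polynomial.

11 + s + s**2

Repeated division with remainder:
  s**5 + 4s**4 + 4s**3 - s**2 - 134s - 264 = ((1/4)s**2 + (5/2)s + 15)(4s**3 - 24s**2 + 16s - 308) + (396s**2 + 396s + 4356)
  4s**3 - 24s**2 + 16s - 308 = ((1/99)s - 7/99)(396s**2 + 396s + 4356) + (0)
Last nonzero remainder: 396s**2 + 396s + 4356. Dividing through by 396 gives the monic gcd s**2 + s + 11.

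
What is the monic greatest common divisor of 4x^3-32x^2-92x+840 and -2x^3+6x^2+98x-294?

x-7

Apply the Euclidean algorithm:
  4x^3-32x^2-92x+840 = (-2)(-2x^3+6x^2+98x-294) + (-20x^2+104x+252)
  -2x^3+6x^2+98x-294 = ((1/10)x+11/50)(-20x^2+104x+252) + ((1248/25)x-8736/25)
  -20x^2+104x+252 = (-(125/312)x-75/104)((1248/25)x-8736/25) + (0)
Last nonzero remainder: (1248/25)x-8736/25. Dividing through by 1248/25 gives the monic gcd x-7.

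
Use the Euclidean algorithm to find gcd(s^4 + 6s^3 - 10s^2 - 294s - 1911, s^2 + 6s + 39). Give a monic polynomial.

s^2 + 6s + 39

Apply the Euclidean algorithm:
  s^4 + 6s^3 - 10s^2 - 294s - 1911 = (s^2 - 49)(s^2 + 6s + 39) + (0)
The last nonzero remainder s^2 + 6s + 39 is already monic.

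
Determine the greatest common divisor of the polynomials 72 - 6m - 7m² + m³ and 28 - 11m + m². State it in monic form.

Repeated division with remainder:
  m³ - 7m² - 6m + 72 = (m + 4)(m² - 11m + 28) + (10m - 40)
  m² - 11m + 28 = ((1/10)m - 7/10)(10m - 40) + (0)
Last nonzero remainder: 10m - 40. Dividing through by 10 gives the monic gcd m - 4.

-4 + m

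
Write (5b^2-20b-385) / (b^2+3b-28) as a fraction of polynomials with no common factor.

(5b-55)/(b-4)

By polynomial division,
  5b^2-20b-385 = (5)(b^2+3b-28) + (-35b-245)
  b^2+3b-28 = (-(1/35)b+4/35)(-35b-245) + (0)
Last nonzero remainder: -35b-245. Dividing through by -35 gives the monic gcd b+7.
Cancel b+7 from numerator and denominator to get the reduced form.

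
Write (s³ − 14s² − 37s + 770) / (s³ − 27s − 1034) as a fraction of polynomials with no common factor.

Apply the Euclidean algorithm:
  s³ − 14s² − 37s + 770 = (s³ − 27s − 1034) + (−14s² − 10s + 1804)
  s³ − 27s − 1034 = (−(1/14)s + 5/98)(−14s² − 10s + 1804) + ((5016/49)s − 55176/49)
  −14s² − 10s + 1804 = (−(343/2508)s − 2009/1254)((5016/49)s − 55176/49) + (0)
Last nonzero remainder: (5016/49)s − 55176/49. Dividing through by 5016/49 gives the monic gcd s − 11.
Cancel s − 11 from numerator and denominator to get the reduced form.

(s² − 3s − 70)/(s² + 11s + 94)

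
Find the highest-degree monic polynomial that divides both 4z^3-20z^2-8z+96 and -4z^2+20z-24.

z-3

Euclidean algorithm in ℚ[z]:
  4z^3-20z^2-8z+96 = (-z)(-4z^2+20z-24) + (-32z+96)
  -4z^2+20z-24 = ((1/8)z-1/4)(-32z+96) + (0)
Last nonzero remainder: -32z+96. Dividing through by -32 gives the monic gcd z-3.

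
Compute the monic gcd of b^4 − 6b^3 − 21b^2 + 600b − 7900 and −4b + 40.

b − 10

By polynomial division,
  b^4 − 6b^3 − 21b^2 + 600b − 7900 = (−(1/4)b^3 − b^2 − (19/4)b − 395/2)(−4b + 40) + (0)
Last nonzero remainder: −4b + 40. Dividing through by −4 gives the monic gcd b − 10.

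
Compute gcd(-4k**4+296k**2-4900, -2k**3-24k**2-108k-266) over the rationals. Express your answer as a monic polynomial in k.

k+7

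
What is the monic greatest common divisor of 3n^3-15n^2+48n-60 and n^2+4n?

1

Repeated division with remainder:
  3n^3-15n^2+48n-60 = (3n-27)(n^2+4n) + (156n-60)
  n^2+4n = ((1/156)n+19/676)(156n-60) + (285/169)
  156n-60 = ((8788/95)n-676/19)(285/169) + (0)
The last nonzero remainder is the constant 285/169, so the polynomials are coprime and gcd = 1.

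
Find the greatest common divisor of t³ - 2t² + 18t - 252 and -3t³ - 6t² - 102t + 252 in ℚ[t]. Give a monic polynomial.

t² + 4t + 42

Repeated division with remainder:
  t³ - 2t² + 18t - 252 = (-1/3)(-3t³ - 6t² - 102t + 252) + (-4t² - 16t - 168)
  -3t³ - 6t² - 102t + 252 = ((3/4)t - 3/2)(-4t² - 16t - 168) + (0)
Last nonzero remainder: -4t² - 16t - 168. Dividing through by -4 gives the monic gcd t² + 4t + 42.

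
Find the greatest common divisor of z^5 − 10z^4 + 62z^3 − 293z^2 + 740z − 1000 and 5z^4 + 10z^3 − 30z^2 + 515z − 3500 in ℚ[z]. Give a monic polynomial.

z^2 − z + 25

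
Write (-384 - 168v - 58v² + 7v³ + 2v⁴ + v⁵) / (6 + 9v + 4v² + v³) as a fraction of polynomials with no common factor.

By polynomial division,
  v⁵ + 2v⁴ + 7v³ - 58v² - 168v - 384 = (v² - 2v + 6)(v³ + 4v² + 9v + 6) + (-70v² - 210v - 420)
  v³ + 4v² + 9v + 6 = (-(1/70)v - 1/70)(-70v² - 210v - 420) + (0)
Last nonzero remainder: -70v² - 210v - 420. Dividing through by -70 gives the monic gcd v² + 3v + 6.
Cancel v² + 3v + 6 from numerator and denominator to get the reduced form.

(-64 + 4v - v² + v³)/(1 + v)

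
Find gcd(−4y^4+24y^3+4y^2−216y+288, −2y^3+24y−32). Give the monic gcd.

Apply the Euclidean algorithm:
  −4y^4+24y^3+4y^2−216y+288 = (2y−12)(−2y^3+24y−32) + (−44y^2+136y−96)
  −2y^3+24y−32 = ((1/22)y+17/121)(−44y^2+136y−96) + ((1120/121)y−2240/121)
  −44y^2+136y−96 = (−(1331/280)y+363/70)((1120/121)y−2240/121) + (0)
Last nonzero remainder: (1120/121)y−2240/121. Dividing through by 1120/121 gives the monic gcd y−2.

y−2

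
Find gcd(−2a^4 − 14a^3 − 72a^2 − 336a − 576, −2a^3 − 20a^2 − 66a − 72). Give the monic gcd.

Repeated division with remainder:
  −2a^4 − 14a^3 − 72a^2 − 336a − 576 = (a − 3)(−2a^3 − 20a^2 − 66a − 72) + (−66a^2 − 462a − 792)
  −2a^3 − 20a^2 − 66a − 72 = ((1/33)a + 1/11)(−66a^2 − 462a − 792) + (0)
Last nonzero remainder: −66a^2 − 462a − 792. Dividing through by −66 gives the monic gcd a^2 + 7a + 12.

a^2 + 7a + 12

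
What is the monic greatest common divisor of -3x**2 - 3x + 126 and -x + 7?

Euclidean algorithm in ℚ[x]:
  -3x**2 - 3x + 126 = (3x + 24)(-x + 7) + (-42)
  -x + 7 = ((1/42)x - 1/6)(-42) + (0)
The last nonzero remainder is the constant -42, so the polynomials are coprime and gcd = 1.

1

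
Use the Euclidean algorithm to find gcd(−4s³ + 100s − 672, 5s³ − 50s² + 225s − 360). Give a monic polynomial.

Repeated division with remainder:
  −4s³ + 100s − 672 = (−4/5)(5s³ − 50s² + 225s − 360) + (−40s² + 280s − 960)
  5s³ − 50s² + 225s − 360 = (−(1/8)s + 3/8)(−40s² + 280s − 960) + (0)
Last nonzero remainder: −40s² + 280s − 960. Dividing through by −40 gives the monic gcd s² − 7s + 24.

s² − 7s + 24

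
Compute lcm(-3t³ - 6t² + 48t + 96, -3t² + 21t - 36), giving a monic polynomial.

Euclidean algorithm in ℚ[t]:
  -3t³ - 6t² + 48t + 96 = (t + 9)(-3t² + 21t - 36) + (-105t + 420)
  -3t² + 21t - 36 = ((1/35)t - 3/35)(-105t + 420) + (0)
Last nonzero remainder: -105t + 420. Dividing through by -105 gives the monic gcd t - 4.
Then lcm(f, g) = f·g / gcd(f, g); expanding and making the result monic gives the answer.

t⁴ - t³ - 22t² + 16t + 96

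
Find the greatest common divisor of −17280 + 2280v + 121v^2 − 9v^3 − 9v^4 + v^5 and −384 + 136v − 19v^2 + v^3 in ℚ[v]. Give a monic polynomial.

−384 + 136v − 19v^2 + v^3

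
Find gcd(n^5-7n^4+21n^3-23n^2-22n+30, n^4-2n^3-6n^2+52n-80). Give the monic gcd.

n^2-4n+10

Repeated division with remainder:
  n^5-7n^4+21n^3-23n^2-22n+30 = (n-5)(n^4-2n^3-6n^2+52n-80) + (17n^3-105n^2+318n-370)
  n^4-2n^3-6n^2+52n-80 = ((1/17)n+71/289)(17n^3-105n^2+318n-370) + ((315/289)n^2-(1260/289)n+3150/289)
  17n^3-105n^2+318n-370 = ((4913/315)n-10693/315)((315/289)n^2-(1260/289)n+3150/289) + (0)
Last nonzero remainder: (315/289)n^2-(1260/289)n+3150/289. Dividing through by 315/289 gives the monic gcd n^2-4n+10.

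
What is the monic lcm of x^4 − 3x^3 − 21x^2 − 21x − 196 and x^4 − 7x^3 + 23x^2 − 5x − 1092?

By polynomial division,
  x^4 − 3x^3 − 21x^2 − 21x − 196 = (x^4 − 7x^3 + 23x^2 − 5x − 1092) + (4x^3 − 44x^2 − 16x + 896)
  x^4 − 7x^3 + 23x^2 − 5x − 1092 = ((1/4)x + 1)(4x^3 − 44x^2 − 16x + 896) + (71x^2 − 213x − 1988)
  4x^3 − 44x^2 − 16x + 896 = ((4/71)x − 32/71)(71x^2 − 213x − 1988) + (0)
Last nonzero remainder: 71x^2 − 213x − 1988. Dividing through by 71 gives the monic gcd x^2 − 3x − 28.
Then lcm(f, g) = f·g / gcd(f, g); expanding and making the result monic gives the answer.

x^6 − 7x^5 + 30x^4 − 54x^3 − 931x^2 − 35x − 7644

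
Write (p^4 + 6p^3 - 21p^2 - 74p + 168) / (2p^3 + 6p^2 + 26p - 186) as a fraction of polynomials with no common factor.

Repeated division with remainder:
  p^4 + 6p^3 - 21p^2 - 74p + 168 = ((1/2)p + 3/2)(2p^3 + 6p^2 + 26p - 186) + (-43p^2 - 20p + 447)
  2p^3 + 6p^2 + 26p - 186 = (-(2/43)p - 218/1849)(-43p^2 - 20p + 447) + ((82156/1849)p - 246468/1849)
  -43p^2 - 20p + 447 = (-(79507/82156)p - 275501/82156)((82156/1849)p - 246468/1849) + (0)
Last nonzero remainder: (82156/1849)p - 246468/1849. Dividing through by 82156/1849 gives the monic gcd p - 3.
Cancel p - 3 from numerator and denominator to get the reduced form.

(p^3 + 9p^2 + 6p - 56)/(2p^2 + 12p + 62)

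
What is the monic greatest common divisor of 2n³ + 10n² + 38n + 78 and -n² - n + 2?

By polynomial division,
  2n³ + 10n² + 38n + 78 = (-2n - 8)(-n² - n + 2) + (34n + 94)
  -n² - n + 2 = (-(1/34)n + 15/289)(34n + 94) + (-832/289)
  34n + 94 = (-(4913/416)n - 13583/416)(-832/289) + (0)
The last nonzero remainder is the constant -832/289, so the polynomials are coprime and gcd = 1.

1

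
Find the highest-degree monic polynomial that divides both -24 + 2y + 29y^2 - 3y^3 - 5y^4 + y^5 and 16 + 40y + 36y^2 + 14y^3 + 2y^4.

By polynomial division,
  y^5 - 5y^4 - 3y^3 + 29y^2 + 2y - 24 = ((1/2)y - 6)(2y^4 + 14y^3 + 36y^2 + 40y + 16) + (63y^3 + 225y^2 + 234y + 72)
  2y^4 + 14y^3 + 36y^2 + 40y + 16 = ((2/63)y + 16/147)(63y^3 + 225y^2 + 234y + 72) + ((200/49)y^2 + (600/49)y + 400/49)
  63y^3 + 225y^2 + 234y + 72 = ((3087/200)y + 441/50)((200/49)y^2 + (600/49)y + 400/49) + (0)
Last nonzero remainder: (200/49)y^2 + (600/49)y + 400/49. Dividing through by 200/49 gives the monic gcd y^2 + 3y + 2.

2 + 3y + y^2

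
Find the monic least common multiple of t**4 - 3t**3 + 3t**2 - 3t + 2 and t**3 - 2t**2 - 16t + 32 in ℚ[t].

t**6 - 3t**5 - 13t**4 + 45t**3 - 46t**2 + 48t - 32

Euclidean algorithm in ℚ[t]:
  t**4 - 3t**3 + 3t**2 - 3t + 2 = (t - 1)(t**3 - 2t**2 - 16t + 32) + (17t**2 - 51t + 34)
  t**3 - 2t**2 - 16t + 32 = ((1/17)t + 1/17)(17t**2 - 51t + 34) + (-15t + 30)
  17t**2 - 51t + 34 = (-(17/15)t + 17/15)(-15t + 30) + (0)
Last nonzero remainder: -15t + 30. Dividing through by -15 gives the monic gcd t - 2.
Then lcm(f, g) = f·g / gcd(f, g); expanding and making the result monic gives the answer.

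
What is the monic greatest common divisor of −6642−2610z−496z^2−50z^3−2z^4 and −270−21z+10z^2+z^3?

9+z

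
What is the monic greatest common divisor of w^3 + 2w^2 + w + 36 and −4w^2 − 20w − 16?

w + 4

Euclidean algorithm in ℚ[w]:
  w^3 + 2w^2 + w + 36 = (−(1/4)w + 3/4)(−4w^2 − 20w − 16) + (12w + 48)
  −4w^2 − 20w − 16 = (−(1/3)w − 1/3)(12w + 48) + (0)
Last nonzero remainder: 12w + 48. Dividing through by 12 gives the monic gcd w + 4.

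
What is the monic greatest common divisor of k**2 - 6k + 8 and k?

Apply the Euclidean algorithm:
  k**2 - 6k + 8 = (k - 6)(k) + (8)
  k = ((1/8)k)(8) + (0)
The last nonzero remainder is the constant 8, so the polynomials are coprime and gcd = 1.

1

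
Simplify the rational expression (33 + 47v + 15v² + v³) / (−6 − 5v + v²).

(33 + 14v + v²)/(−6 + v)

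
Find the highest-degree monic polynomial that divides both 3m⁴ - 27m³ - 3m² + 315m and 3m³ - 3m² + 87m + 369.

m + 3

By polynomial division,
  3m⁴ - 27m³ - 3m² + 315m = (m - 8)(3m³ - 3m² + 87m + 369) + (-114m² + 642m + 2952)
  3m³ - 3m² + 87m + 369 = (-(1/38)m - 44/361)(-114m² + 642m + 2952) + ((87699/361)m + 263097/361)
  -114m² + 642m + 2952 = (-(13718/29233)m + 2888/713)((87699/361)m + 263097/361) + (0)
Last nonzero remainder: (87699/361)m + 263097/361. Dividing through by 87699/361 gives the monic gcd m + 3.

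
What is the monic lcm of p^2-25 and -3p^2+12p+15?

Apply the Euclidean algorithm:
  p^2-25 = (-1/3)(-3p^2+12p+15) + (4p-20)
  -3p^2+12p+15 = (-(3/4)p-3/4)(4p-20) + (0)
Last nonzero remainder: 4p-20. Dividing through by 4 gives the monic gcd p-5.
Then lcm(f, g) = f·g / gcd(f, g); expanding and making the result monic gives the answer.

p^3+p^2-25p-25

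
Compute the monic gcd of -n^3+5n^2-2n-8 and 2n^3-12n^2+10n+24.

n^2-3n-4

Euclidean algorithm in ℚ[n]:
  -n^3+5n^2-2n-8 = (-1/2)(2n^3-12n^2+10n+24) + (-n^2+3n+4)
  2n^3-12n^2+10n+24 = (-2n+6)(-n^2+3n+4) + (0)
Last nonzero remainder: -n^2+3n+4. Dividing through by -1 gives the monic gcd n^2-3n-4.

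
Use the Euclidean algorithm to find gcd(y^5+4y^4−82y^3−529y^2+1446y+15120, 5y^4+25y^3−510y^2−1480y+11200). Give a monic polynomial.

y^2−y−56

By polynomial division,
  y^5+4y^4−82y^3−529y^2+1446y+15120 = ((1/5)y−1/5)(5y^4+25y^3−510y^2−1480y+11200) + (25y^3−335y^2−1090y+17360)
  5y^4+25y^3−510y^2−1480y+11200 = ((1/5)y+92/25)(25y^3−335y^2−1090y+17360) + ((4704/5)y^2−(4704/5)y−263424/5)
  25y^3−335y^2−1090y+17360 = ((125/4704)y−775/2352)((4704/5)y^2−(4704/5)y−263424/5) + (0)
Last nonzero remainder: (4704/5)y^2−(4704/5)y−263424/5. Dividing through by 4704/5 gives the monic gcd y^2−y−56.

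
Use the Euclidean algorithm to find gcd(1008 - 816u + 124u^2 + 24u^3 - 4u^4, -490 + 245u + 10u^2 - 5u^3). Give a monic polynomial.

14 - 9u + u^2

Apply the Euclidean algorithm:
  -4u^4 + 24u^3 + 124u^2 - 816u + 1008 = ((4/5)u - 16/5)(-5u^3 + 10u^2 + 245u - 490) + (-40u^2 + 360u - 560)
  -5u^3 + 10u^2 + 245u - 490 = ((1/8)u + 7/8)(-40u^2 + 360u - 560) + (0)
Last nonzero remainder: -40u^2 + 360u - 560. Dividing through by -40 gives the monic gcd u^2 - 9u + 14.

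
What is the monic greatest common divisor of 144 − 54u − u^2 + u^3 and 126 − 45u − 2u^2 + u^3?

18 − 9u + u^2

Euclidean algorithm in ℚ[u]:
  u^3 − u^2 − 54u + 144 = (u^3 − 2u^2 − 45u + 126) + (u^2 − 9u + 18)
  u^3 − 2u^2 − 45u + 126 = (u + 7)(u^2 − 9u + 18) + (0)
The last nonzero remainder u^2 − 9u + 18 is already monic.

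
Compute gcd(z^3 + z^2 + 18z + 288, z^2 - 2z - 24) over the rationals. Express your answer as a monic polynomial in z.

1

Apply the Euclidean algorithm:
  z^3 + z^2 + 18z + 288 = (z + 3)(z^2 - 2z - 24) + (48z + 360)
  z^2 - 2z - 24 = ((1/48)z - 19/96)(48z + 360) + (189/4)
  48z + 360 = ((64/63)z + 160/21)(189/4) + (0)
The last nonzero remainder is the constant 189/4, so the polynomials are coprime and gcd = 1.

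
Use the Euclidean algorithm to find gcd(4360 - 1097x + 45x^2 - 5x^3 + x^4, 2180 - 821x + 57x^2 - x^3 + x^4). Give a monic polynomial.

-545 + 69x + 3x^2 + x^3

Apply the Euclidean algorithm:
  x^4 - 5x^3 + 45x^2 - 1097x + 4360 = (x^4 - x^3 + 57x^2 - 821x + 2180) + (-4x^3 - 12x^2 - 276x + 2180)
  x^4 - x^3 + 57x^2 - 821x + 2180 = (-(1/4)x + 1)(-4x^3 - 12x^2 - 276x + 2180) + (0)
Last nonzero remainder: -4x^3 - 12x^2 - 276x + 2180. Dividing through by -4 gives the monic gcd x^3 + 3x^2 + 69x - 545.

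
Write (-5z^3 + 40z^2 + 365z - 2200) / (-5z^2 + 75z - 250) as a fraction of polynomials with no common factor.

Euclidean algorithm in ℚ[z]:
  -5z^3 + 40z^2 + 365z - 2200 = (z + 7)(-5z^2 + 75z - 250) + (90z - 450)
  -5z^2 + 75z - 250 = (-(1/18)z + 5/9)(90z - 450) + (0)
Last nonzero remainder: 90z - 450. Dividing through by 90 gives the monic gcd z - 5.
Cancel z - 5 from numerator and denominator to get the reduced form.

(z^2 - 3z - 88)/(z - 10)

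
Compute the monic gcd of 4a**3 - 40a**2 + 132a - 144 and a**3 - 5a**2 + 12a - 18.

Apply the Euclidean algorithm:
  4a**3 - 40a**2 + 132a - 144 = (4)(a**3 - 5a**2 + 12a - 18) + (-20a**2 + 84a - 72)
  a**3 - 5a**2 + 12a - 18 = (-(1/20)a + 1/25)(-20a**2 + 84a - 72) + ((126/25)a - 378/25)
  -20a**2 + 84a - 72 = (-(250/63)a + 100/21)((126/25)a - 378/25) + (0)
Last nonzero remainder: (126/25)a - 378/25. Dividing through by 126/25 gives the monic gcd a - 3.

a - 3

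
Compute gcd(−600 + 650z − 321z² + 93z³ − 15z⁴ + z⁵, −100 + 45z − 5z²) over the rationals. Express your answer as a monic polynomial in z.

Repeated division with remainder:
  z⁵ − 15z⁴ + 93z³ − 321z² + 650z − 600 = (−(1/5)z³ + (6/5)z² − (19/5)z + 6)(−5z² + 45z − 100) + (0)
Last nonzero remainder: −5z² + 45z − 100. Dividing through by −5 gives the monic gcd z² − 9z + 20.

20 − 9z + z²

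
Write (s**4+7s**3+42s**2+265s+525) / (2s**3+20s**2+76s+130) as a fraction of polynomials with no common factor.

(s**3+2s**2+32s+105)/(2s**2+10s+26)

Apply the Euclidean algorithm:
  s**4+7s**3+42s**2+265s+525 = ((1/2)s−3/2)(2s**3+20s**2+76s+130) + (34s**2+314s+720)
  2s**3+20s**2+76s+130 = ((1/17)s+13/289)(34s**2+314s+720) + ((5642/289)s+28210/289)
  34s**2+314s+720 = ((4913/2821)s+20808/2821)((5642/289)s+28210/289) + (0)
Last nonzero remainder: (5642/289)s+28210/289. Dividing through by 5642/289 gives the monic gcd s+5.
Cancel s+5 from numerator and denominator to get the reduced form.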